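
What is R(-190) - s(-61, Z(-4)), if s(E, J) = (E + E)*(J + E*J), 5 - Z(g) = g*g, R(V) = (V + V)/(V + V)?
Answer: 80521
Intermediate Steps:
R(V) = 1 (R(V) = (2*V)/((2*V)) = (2*V)*(1/(2*V)) = 1)
Z(g) = 5 - g² (Z(g) = 5 - g*g = 5 - g²)
s(E, J) = 2*E*(J + E*J) (s(E, J) = (2*E)*(J + E*J) = 2*E*(J + E*J))
R(-190) - s(-61, Z(-4)) = 1 - 2*(-61)*(5 - 1*(-4)²)*(1 - 61) = 1 - 2*(-61)*(5 - 1*16)*(-60) = 1 - 2*(-61)*(5 - 16)*(-60) = 1 - 2*(-61)*(-11)*(-60) = 1 - 1*(-80520) = 1 + 80520 = 80521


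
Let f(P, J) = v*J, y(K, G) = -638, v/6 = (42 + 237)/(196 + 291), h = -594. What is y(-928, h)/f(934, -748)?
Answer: 14123/56916 ≈ 0.24814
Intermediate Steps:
v = 1674/487 (v = 6*((42 + 237)/(196 + 291)) = 6*(279/487) = 1674/487 ≈ 3.4374)
f(P, J) = 1674*J/487
y(-928, h)/f(934, -748) = -638/((1674/487)*(-748)) = -638/(-1252152/487) = -638*(-487/1252152) = 14123/56916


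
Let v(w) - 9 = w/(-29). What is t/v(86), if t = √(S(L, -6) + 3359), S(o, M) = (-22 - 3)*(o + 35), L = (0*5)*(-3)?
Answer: 174*√69/175 ≈ 8.2592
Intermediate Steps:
L = 0 (L = 0*(-3) = 0)
v(w) = 9 - w/29 (v(w) = 9 + w/(-29) = 9 + w*(-1/29) = 9 - w/29)
S(o, M) = -875 - 25*o (S(o, M) = -25*(35 + o) = -875 - 25*o)
t = 6*√69 (t = √((-875 - 25*0) + 3359) = √((-875 + 0) + 3359) = √(-875 + 3359) = √2484 = 6*√69 ≈ 49.840)
t/v(86) = (6*√69)/(9 - 1/29*86) = (6*√69)/(9 - 86/29) = (6*√69)/(175/29) = (6*√69)*(29/175) = 174*√69/175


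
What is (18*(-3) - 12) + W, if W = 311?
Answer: 245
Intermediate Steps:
(18*(-3) - 12) + W = (18*(-3) - 12) + 311 = (-54 - 12) + 311 = -66 + 311 = 245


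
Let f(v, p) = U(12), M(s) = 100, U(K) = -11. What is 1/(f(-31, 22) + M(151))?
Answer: 1/89 ≈ 0.011236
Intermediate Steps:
f(v, p) = -11
1/(f(-31, 22) + M(151)) = 1/(-11 + 100) = 1/89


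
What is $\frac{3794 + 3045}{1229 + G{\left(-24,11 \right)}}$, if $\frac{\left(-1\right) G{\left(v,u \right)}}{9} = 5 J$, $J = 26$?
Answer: $\frac{6839}{59} \approx 115.92$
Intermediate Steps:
$G{\left(v,u \right)} = -1170$ ($G{\left(v,u \right)} = - 9 \cdot 5 \cdot 26 = \left(-9\right) 130 = -1170$)
$\frac{3794 + 3045}{1229 + G{\left(-24,11 \right)}} = \frac{3794 + 3045}{1229 - 1170} = \frac{6839}{59}$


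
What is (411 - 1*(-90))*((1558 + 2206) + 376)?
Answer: 2074140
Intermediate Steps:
(411 - 1*(-90))*((1558 + 2206) + 376) = (411 + 90)*(3764 + 376) = 501*4140 = 2074140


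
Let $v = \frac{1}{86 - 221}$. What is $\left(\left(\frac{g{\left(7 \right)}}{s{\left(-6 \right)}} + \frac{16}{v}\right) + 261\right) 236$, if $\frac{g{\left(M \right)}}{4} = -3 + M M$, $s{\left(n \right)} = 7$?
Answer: $- \frac{3093724}{7} \approx -4.4196 \cdot 10^{5}$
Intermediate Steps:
$v = - \frac{1}{135}$ ($v = \frac{1}{-135} = - \frac{1}{135} \approx -0.0074074$)
$g{\left(M \right)} = -12 + 4 M^{2}$ ($g{\left(M \right)} = 4 \left(-3 + M M\right) = 4 \left(-3 + M^{2}\right) = -12 + 4 M^{2}$)
$\left(\left(\frac{g{\left(7 \right)}}{s{\left(-6 \right)}} + \frac{16}{v}\right) + 261\right) 236 = \left(\left(\frac{-12 + 4 \cdot 7^{2}}{7} + \frac{16}{- \frac{1}{135}}\right) + 261\right) 236 = \left(\left(\left(-12 + 4 \cdot 49\right) \frac{1}{7} + 16 \left(-135\right)\right) + 261\right) 236 = \left(\left(\left(-12 + 196\right) \frac{1}{7} - 2160\right) + 261\right) 236 = \left(\left(184 \cdot \frac{1}{7} - 2160\right) + 261\right) 236 = \left(\left(\frac{184}{7} - 2160\right) + 261\right) 236 = \left(- \frac{14936}{7} + 261\right) 236 = \left(- \frac{13109}{7}\right) 236 = - \frac{3093724}{7}$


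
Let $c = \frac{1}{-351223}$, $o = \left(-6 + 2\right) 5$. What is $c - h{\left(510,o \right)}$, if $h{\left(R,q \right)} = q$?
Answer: $\frac{7024459}{351223} \approx 20.0$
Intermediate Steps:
$o = -20$ ($o = \left(-4\right) 5 = -20$)
$c = - \frac{1}{351223} \approx -2.8472 \cdot 10^{-6}$
$c - h{\left(510,o \right)} = - \frac{1}{351223} - -20 = - \frac{1}{351223} + 20 = \frac{7024459}{351223}$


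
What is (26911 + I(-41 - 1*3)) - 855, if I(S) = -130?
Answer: 25926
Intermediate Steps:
(26911 + I(-41 - 1*3)) - 855 = (26911 - 130) - 855 = 26781 - 855 = 25926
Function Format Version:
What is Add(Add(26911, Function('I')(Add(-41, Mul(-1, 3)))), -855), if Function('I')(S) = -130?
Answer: 25926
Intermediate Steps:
Add(Add(26911, Function('I')(Add(-41, Mul(-1, 3)))), -855) = Add(Add(26911, -130), -855) = Add(26781, -855) = 25926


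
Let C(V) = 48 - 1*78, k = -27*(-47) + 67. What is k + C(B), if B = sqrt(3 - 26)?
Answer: 1306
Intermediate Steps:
k = 1336 (k = 1269 + 67 = 1336)
B = I*sqrt(23) (B = sqrt(-23) = I*sqrt(23) ≈ 4.7958*I)
C(V) = -30 (C(V) = 48 - 78 = -30)
k + C(B) = 1336 - 30 = 1306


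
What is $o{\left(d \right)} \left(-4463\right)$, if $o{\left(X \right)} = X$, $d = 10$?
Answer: $-44630$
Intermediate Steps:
$o{\left(d \right)} \left(-4463\right) = 10 \left(-4463\right) = -44630$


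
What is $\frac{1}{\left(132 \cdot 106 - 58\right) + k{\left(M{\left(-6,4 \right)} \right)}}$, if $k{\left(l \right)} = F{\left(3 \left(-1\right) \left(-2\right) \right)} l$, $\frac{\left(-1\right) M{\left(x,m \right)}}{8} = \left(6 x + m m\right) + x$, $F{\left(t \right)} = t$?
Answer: $\frac{1}{15182} \approx 6.5867 \cdot 10^{-5}$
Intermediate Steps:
$M{\left(x,m \right)} = - 56 x - 8 m^{2}$ ($M{\left(x,m \right)} = - 8 \left(\left(6 x + m m\right) + x\right) = - 8 \left(\left(6 x + m^{2}\right) + x\right) = - 8 \left(\left(m^{2} + 6 x\right) + x\right) = - 8 \left(m^{2} + 7 x\right) = - 56 x - 8 m^{2}$)
$k{\left(l \right)} = 6 l$ ($k{\left(l \right)} = 3 \left(-1\right) \left(-2\right) l = \left(-3\right) \left(-2\right) l = 6 l$)
$\frac{1}{\left(132 \cdot 106 - 58\right) + k{\left(M{\left(-6,4 \right)} \right)}} = \frac{1}{\left(132 \cdot 106 - 58\right) + 6 \left(\left(-56\right) \left(-6\right) - 8 \cdot 4^{2}\right)} = \frac{1}{\left(13992 - 58\right) + 6 \left(336 - 128\right)} = \frac{1}{13934 + 6 \left(336 - 128\right)} = \frac{1}{13934 + 6 \cdot 208} = \frac{1}{13934 + 1248} = \frac{1}{15182}$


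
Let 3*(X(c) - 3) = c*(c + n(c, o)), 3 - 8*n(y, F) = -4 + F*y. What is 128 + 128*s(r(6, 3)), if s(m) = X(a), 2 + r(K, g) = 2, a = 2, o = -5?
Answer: 864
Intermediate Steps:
n(y, F) = 7/8 - F*y/8 (n(y, F) = 3/8 - (-4 + F*y)/8 = 3/8 + (½ - F*y/8) = 7/8 - F*y/8)
X(c) = 3 + c*(7/8 + 13*c/8)/3 (X(c) = 3 + (c*(c + (7/8 - ⅛*(-5)*c)))/3 = 3 + (c*(c + (7/8 + 5*c/8)))/3 = 3 + (c*(7/8 + 13*c/8))/3 = 3 + c*(7/8 + 13*c/8)/3)
r(K, g) = 0 (r(K, g) = -2 + 2 = 0)
s(m) = 23/4 (s(m) = 3 + (7/24)*2 + (13/24)*2² = 3 + 7/12 + (13/24)*4 = 3 + 7/12 + 13/6 = 23/4)
128 + 128*s(r(6, 3)) = 128 + 128*(23/4) = 128 + 736 = 864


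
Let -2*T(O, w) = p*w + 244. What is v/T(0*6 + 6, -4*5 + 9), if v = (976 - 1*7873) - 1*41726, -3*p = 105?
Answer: 97246/629 ≈ 154.60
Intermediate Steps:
p = -35 (p = -1/3*105 = -35)
T(O, w) = -122 + 35*w/2 (T(O, w) = -(-35*w + 244)/2 = -(244 - 35*w)/2 = -122 + 35*w/2)
v = -48623 (v = (976 - 7873) - 41726 = -6897 - 41726 = -48623)
v/T(0*6 + 6, -4*5 + 9) = -48623/(-122 + 35*(-4*5 + 9)/2) = -48623/(-122 + 35*(-20 + 9)/2) = -48623/(-122 + (35/2)*(-11)) = -48623/(-122 - 385/2) = -48623/(-629/2) = -48623*(-2/629) = 97246/629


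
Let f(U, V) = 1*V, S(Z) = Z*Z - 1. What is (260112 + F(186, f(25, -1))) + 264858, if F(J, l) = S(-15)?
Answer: 525194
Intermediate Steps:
S(Z) = -1 + Z² (S(Z) = Z² - 1 = -1 + Z²)
f(U, V) = V
F(J, l) = 224 (F(J, l) = -1 + (-15)² = -1 + 225 = 224)
(260112 + F(186, f(25, -1))) + 264858 = (260112 + 224) + 264858 = 260336 + 264858 = 525194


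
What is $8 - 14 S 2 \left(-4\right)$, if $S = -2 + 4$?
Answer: $232$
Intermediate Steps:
$S = 2$
$8 - 14 S 2 \left(-4\right) = 8 - 14 \cdot 2 \cdot 2 \left(-4\right) = 8 - 14 \cdot 4 \left(-4\right) = 8 - -224 = 8 + 224 = 232$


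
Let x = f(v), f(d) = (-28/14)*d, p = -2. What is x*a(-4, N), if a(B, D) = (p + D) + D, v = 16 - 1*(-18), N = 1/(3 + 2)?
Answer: 544/5 ≈ 108.80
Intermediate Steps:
N = 1/5 ≈ 0.20000
v = 34 (v = 16 + 18 = 34)
f(d) = -2*d (f(d) = (-28*1/14)*d = -2*d)
x = -68 (x = -2*34 = -68)
a(B, D) = -2 + 2*D (a(B, D) = (-2 + D) + D = -2 + 2*D)
x*a(-4, N) = -68*(-2 + 2*(1/5)) = -68*(-2 + 2/5) = -68*(-8/5) = 544/5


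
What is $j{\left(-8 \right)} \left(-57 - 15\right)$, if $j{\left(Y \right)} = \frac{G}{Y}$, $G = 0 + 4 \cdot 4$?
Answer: $144$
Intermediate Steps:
$G = 16$ ($G = 0 + 16 = 16$)
$j{\left(Y \right)} = \frac{16}{Y}$
$j{\left(-8 \right)} \left(-57 - 15\right) = \frac{16}{-8} \left(-57 - 15\right) = 16 \left(- \frac{1}{8}\right) \left(-72\right) = \left(-2\right) \left(-72\right) = 144$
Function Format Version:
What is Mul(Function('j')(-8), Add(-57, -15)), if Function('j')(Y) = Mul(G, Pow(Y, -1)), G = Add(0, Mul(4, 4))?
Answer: 144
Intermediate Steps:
G = 16 (G = Add(0, 16) = 16)
Function('j')(Y) = Mul(16, Pow(Y, -1))
Mul(Function('j')(-8), Add(-57, -15)) = Mul(Mul(16, Pow(-8, -1)), Add(-57, -15)) = Mul(Mul(16, Rational(-1, 8)), -72) = Mul(-2, -72) = 144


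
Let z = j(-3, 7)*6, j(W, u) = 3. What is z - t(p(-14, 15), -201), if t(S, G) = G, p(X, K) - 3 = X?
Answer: 219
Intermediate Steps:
p(X, K) = 3 + X
z = 18 (z = 3*6 = 18)
z - t(p(-14, 15), -201) = 18 - 1*(-201) = 18 + 201 = 219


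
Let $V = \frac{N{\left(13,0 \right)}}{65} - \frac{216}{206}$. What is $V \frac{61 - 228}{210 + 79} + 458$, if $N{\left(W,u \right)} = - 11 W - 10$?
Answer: $\frac{889967683}{1934855} \approx 459.97$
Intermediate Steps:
$N{\left(W,u \right)} = -10 - 11 W$
$V = - \frac{22779}{6695}$ ($V = \frac{-10 - 143}{65} - \frac{216}{206} = \left(-10 - 143\right) \frac{1}{65} - \frac{108}{103} = \left(-153\right) \frac{1}{65} - \frac{108}{103} = - \frac{153}{65} - \frac{108}{103} = - \frac{22779}{6695} \approx -3.4024$)
$V \frac{61 - 228}{210 + 79} + 458 = - \frac{22779 \frac{61 - 228}{210 + 79}}{6695} + 458 = - \frac{22779 \left(- \frac{167}{289}\right)}{6695} + 458 = - \frac{22779 \left(\left(-167\right) \frac{1}{289}\right)}{6695} + 458 = \left(- \frac{22779}{6695}\right) \left(- \frac{167}{289}\right) + 458 = \frac{3804093}{1934855} + 458 = \frac{889967683}{1934855}$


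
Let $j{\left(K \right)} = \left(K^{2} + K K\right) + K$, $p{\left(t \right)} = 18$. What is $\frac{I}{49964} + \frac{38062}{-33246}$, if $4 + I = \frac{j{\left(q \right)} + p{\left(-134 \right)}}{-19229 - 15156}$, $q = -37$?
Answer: $- \frac{32697820561697}{28558515803220} \approx -1.1449$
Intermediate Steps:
$j{\left(K \right)} = K + 2 K^{2}$ ($j{\left(K \right)} = \left(K^{2} + K^{2}\right) + K = 2 K^{2} + K = K + 2 K^{2}$)
$I = - \frac{140259}{34385}$ ($I = -4 + \frac{- 37 \left(1 + 2 \left(-37\right)\right) + 18}{-19229 - 15156} = -4 + \frac{- 37 \left(1 - 74\right) + 18}{-34385} = -4 + \left(\left(-37\right) \left(-73\right) + 18\right) \left(- \frac{1}{34385}\right) = -4 + \left(2701 + 18\right) \left(- \frac{1}{34385}\right) = -4 + 2719 \left(- \frac{1}{34385}\right) = -4 - \frac{2719}{34385} = - \frac{140259}{34385} \approx -4.0791$)
$\frac{I}{49964} + \frac{38062}{-33246} = - \frac{140259}{34385 \cdot 49964} + \frac{38062}{-33246} = \left(- \frac{140259}{34385}\right) \frac{1}{49964} + 38062 \left(- \frac{1}{33246}\right) = - \frac{140259}{1718012140} - \frac{19031}{16623} = - \frac{32697820561697}{28558515803220}$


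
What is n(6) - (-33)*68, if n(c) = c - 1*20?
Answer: 2230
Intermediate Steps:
n(c) = -20 + c (n(c) = c - 20 = -20 + c)
n(6) - (-33)*68 = (-20 + 6) - (-33)*68 = -14 - 1*(-2244) = -14 + 2244 = 2230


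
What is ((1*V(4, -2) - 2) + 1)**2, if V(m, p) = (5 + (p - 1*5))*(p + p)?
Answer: 49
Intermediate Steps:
V(m, p) = 2*p**2 (V(m, p) = (5 + (p - 5))*(2*p) = (5 + (-5 + p))*(2*p) = p*(2*p) = 2*p**2)
((1*V(4, -2) - 2) + 1)**2 = ((1*(2*(-2)**2) - 2) + 1)**2 = ((1*(2*4) - 2) + 1)**2 = ((1*8 - 2) + 1)**2 = ((8 - 2) + 1)**2 = (6 + 1)**2 = 7**2 = 49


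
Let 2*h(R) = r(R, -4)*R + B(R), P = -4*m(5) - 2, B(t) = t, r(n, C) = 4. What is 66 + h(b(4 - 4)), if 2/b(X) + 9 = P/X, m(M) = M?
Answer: 66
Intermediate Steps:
P = -22 (P = -4*5 - 2 = -20 - 2 = -22)
b(X) = 2/(-9 - 22/X)
h(R) = 5*R/2 (h(R) = (4*R + R)/2 = (5*R)/2 = 5*R/2)
66 + h(b(4 - 4)) = 66 + 5*(-2*(4 - 4)/(22 + 9*(4 - 4)))/2 = 66 + 5*(-2*0/(22 + 9*0))/2 = 66 + 5*(-2*0/(22 + 0))/2 = 66 + 5*(-2*0/22)/2 = 66 + 5*(-2*0*1/22)/2 = 66 + (5/2)*0 = 66 + 0 = 66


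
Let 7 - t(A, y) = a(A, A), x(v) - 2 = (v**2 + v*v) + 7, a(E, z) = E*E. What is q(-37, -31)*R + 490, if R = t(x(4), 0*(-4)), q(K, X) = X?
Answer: 52384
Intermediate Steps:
a(E, z) = E**2
x(v) = 9 + 2*v**2 (x(v) = 2 + ((v**2 + v*v) + 7) = 2 + ((v**2 + v**2) + 7) = 2 + (2*v**2 + 7) = 2 + (7 + 2*v**2) = 9 + 2*v**2)
t(A, y) = 7 - A**2
R = -1674 (R = 7 - (9 + 2*4**2)**2 = 7 - (9 + 2*16)**2 = 7 - (9 + 32)**2 = 7 - 1*41**2 = 7 - 1*1681 = 7 - 1681 = -1674)
q(-37, -31)*R + 490 = -31*(-1674) + 490 = 51894 + 490 = 52384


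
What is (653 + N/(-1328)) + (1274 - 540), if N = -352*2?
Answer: 115165/83 ≈ 1387.5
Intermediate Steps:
N = -704
(653 + N/(-1328)) + (1274 - 540) = (653 - 704/(-1328)) + (1274 - 540) = (653 - 704*(-1/1328)) + 734 = (653 + 44/83) + 734 = 54243/83 + 734 = 115165/83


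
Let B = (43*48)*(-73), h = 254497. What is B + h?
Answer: 103825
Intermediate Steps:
B = -150672 (B = 2064*(-73) = -150672)
B + h = -150672 + 254497 = 103825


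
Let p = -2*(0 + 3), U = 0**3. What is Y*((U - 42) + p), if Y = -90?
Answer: 4320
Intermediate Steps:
U = 0
p = -6 (p = -2*3 = -6)
Y*((U - 42) + p) = -90*((0 - 42) - 6) = -90*(-42 - 6) = -90*(-48) = 4320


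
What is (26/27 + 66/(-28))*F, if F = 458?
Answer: -120683/189 ≈ -638.53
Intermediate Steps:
(26/27 + 66/(-28))*F = (26/27 + 66/(-28))*458 = (26*(1/27) + 66*(-1/28))*458 = (26/27 - 33/14)*458 = -527/378*458 = -120683/189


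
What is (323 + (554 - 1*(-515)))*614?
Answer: 854688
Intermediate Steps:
(323 + (554 - 1*(-515)))*614 = (323 + (554 + 515))*614 = (323 + 1069)*614 = 1392*614 = 854688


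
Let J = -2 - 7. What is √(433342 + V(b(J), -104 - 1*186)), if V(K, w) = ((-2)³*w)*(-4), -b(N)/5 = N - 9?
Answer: 3*√47118 ≈ 651.20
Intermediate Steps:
J = -9
b(N) = 45 - 5*N (b(N) = -5*(N - 9) = -5*(-9 + N) = 45 - 5*N)
V(K, w) = 32*w (V(K, w) = -8*w*(-4) = 32*w)
√(433342 + V(b(J), -104 - 1*186)) = √(433342 + 32*(-104 - 1*186)) = √(433342 + 32*(-104 - 186)) = √(433342 + 32*(-290)) = √(433342 - 9280) = √424062 = 3*√47118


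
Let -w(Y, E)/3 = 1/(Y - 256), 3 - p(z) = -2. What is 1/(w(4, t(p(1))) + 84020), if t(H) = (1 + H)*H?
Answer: 84/7057681 ≈ 1.1902e-5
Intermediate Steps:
p(z) = 5 (p(z) = 3 - 1*(-2) = 3 + 2 = 5)
t(H) = H*(1 + H)
w(Y, E) = -3/(-256 + Y) (w(Y, E) = -3/(Y - 256) = -3/(-256 + Y))
1/(w(4, t(p(1))) + 84020) = 1/(-3/(-256 + 4) + 84020) = 1/(-3/(-252) + 84020) = 1/(-3*(-1/252) + 84020) = 1/(1/84 + 84020) = 1/(7057681/84) = 84/7057681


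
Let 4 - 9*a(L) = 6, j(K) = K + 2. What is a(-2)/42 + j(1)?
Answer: 566/189 ≈ 2.9947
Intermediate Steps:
j(K) = 2 + K
a(L) = -2/9 (a(L) = 4/9 - ⅑*6 = 4/9 - ⅔ = -2/9)
a(-2)/42 + j(1) = -2/9/42 + (2 + 1) = -2/9*1/42 + 3 = -1/189 + 3 = 566/189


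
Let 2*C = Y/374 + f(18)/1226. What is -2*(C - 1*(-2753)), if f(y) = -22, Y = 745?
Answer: -1262769143/229262 ≈ -5508.0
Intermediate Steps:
C = 452571/458524 (C = (745/374 - 22/1226)/2 = (745*(1/374) - 22*1/1226)/2 = (745/374 - 11/613)/2 = (1/2)*(452571/229262) = 452571/458524 ≈ 0.98702)
-2*(C - 1*(-2753)) = -2*(452571/458524 - 1*(-2753)) = -2*(452571/458524 + 2753) = -2*1262769143/458524 = -1262769143/229262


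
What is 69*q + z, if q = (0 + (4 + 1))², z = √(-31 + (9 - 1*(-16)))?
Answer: 1725 + I*√6 ≈ 1725.0 + 2.4495*I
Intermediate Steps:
z = I*√6 (z = √(-31 + (9 + 16)) = √(-31 + 25) = √(-6) = I*√6 ≈ 2.4495*I)
q = 25 (q = (0 + 5)² = 5² = 25)
69*q + z = 69*25 + I*√6 = 1725 + I*√6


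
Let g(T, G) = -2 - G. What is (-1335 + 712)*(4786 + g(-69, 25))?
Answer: -2964857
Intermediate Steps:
(-1335 + 712)*(4786 + g(-69, 25)) = (-1335 + 712)*(4786 + (-2 - 1*25)) = -623*(4786 + (-2 - 25)) = -623*(4786 - 27) = -623*4759 = -2964857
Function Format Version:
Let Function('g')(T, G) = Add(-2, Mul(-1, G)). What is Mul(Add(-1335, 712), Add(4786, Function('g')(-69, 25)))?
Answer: -2964857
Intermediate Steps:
Mul(Add(-1335, 712), Add(4786, Function('g')(-69, 25))) = Mul(Add(-1335, 712), Add(4786, Add(-2, Mul(-1, 25)))) = Mul(-623, Add(4786, Add(-2, -25))) = Mul(-623, Add(4786, -27)) = Mul(-623, 4759) = -2964857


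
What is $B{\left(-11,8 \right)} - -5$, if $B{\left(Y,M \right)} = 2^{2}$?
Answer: $9$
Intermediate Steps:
$B{\left(Y,M \right)} = 4$
$B{\left(-11,8 \right)} - -5 = 4 - -5 = 4 + 5 = 9$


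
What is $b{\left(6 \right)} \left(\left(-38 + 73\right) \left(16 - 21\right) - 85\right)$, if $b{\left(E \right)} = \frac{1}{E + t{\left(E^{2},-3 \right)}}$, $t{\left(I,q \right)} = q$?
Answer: $- \frac{260}{3} \approx -86.667$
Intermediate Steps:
$b{\left(E \right)} = \frac{1}{-3 + E}$ ($b{\left(E \right)} = \frac{1}{E - 3} = \frac{1}{-3 + E}$)
$b{\left(6 \right)} \left(\left(-38 + 73\right) \left(16 - 21\right) - 85\right) = \frac{\left(-38 + 73\right) \left(16 - 21\right) - 85}{-3 + 6} = \frac{35 \left(-5\right) - 85}{3} = \frac{-175 - 85}{3} = \frac{1}{3} \left(-260\right) = - \frac{260}{3}$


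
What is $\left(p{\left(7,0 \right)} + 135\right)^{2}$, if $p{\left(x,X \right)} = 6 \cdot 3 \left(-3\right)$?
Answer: $6561$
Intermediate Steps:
$p{\left(x,X \right)} = -54$ ($p{\left(x,X \right)} = 18 \left(-3\right) = -54$)
$\left(p{\left(7,0 \right)} + 135\right)^{2} = \left(-54 + 135\right)^{2} = 81^{2} = 6561$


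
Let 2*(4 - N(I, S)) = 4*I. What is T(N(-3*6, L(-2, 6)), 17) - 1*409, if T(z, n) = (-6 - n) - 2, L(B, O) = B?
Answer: -434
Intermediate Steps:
N(I, S) = 4 - 2*I
T(z, n) = -8 - n
T(N(-3*6, L(-2, 6)), 17) - 1*409 = (-8 - 1*17) - 1*409 = (-8 - 17) - 409 = -25 - 409 = -434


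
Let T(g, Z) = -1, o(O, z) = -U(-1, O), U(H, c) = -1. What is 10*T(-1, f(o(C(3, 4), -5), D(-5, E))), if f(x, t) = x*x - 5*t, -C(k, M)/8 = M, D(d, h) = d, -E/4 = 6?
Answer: -10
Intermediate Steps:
E = -24 (E = -4*6 = -24)
C(k, M) = -8*M
o(O, z) = 1 (o(O, z) = -1*(-1) = 1)
f(x, t) = x**2 - 5*t
10*T(-1, f(o(C(3, 4), -5), D(-5, E))) = 10*(-1) = -10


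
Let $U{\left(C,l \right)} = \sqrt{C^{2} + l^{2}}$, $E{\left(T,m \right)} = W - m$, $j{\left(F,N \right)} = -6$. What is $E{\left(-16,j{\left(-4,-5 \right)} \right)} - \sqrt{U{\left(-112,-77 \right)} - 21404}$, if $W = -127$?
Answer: $-121 - i \sqrt{21404 - 7 \sqrt{377}} \approx -121.0 - 145.84 i$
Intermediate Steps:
$E{\left(T,m \right)} = -127 - m$
$E{\left(-16,j{\left(-4,-5 \right)} \right)} - \sqrt{U{\left(-112,-77 \right)} - 21404} = \left(-127 - -6\right) - \sqrt{\sqrt{\left(-112\right)^{2} + \left(-77\right)^{2}} - 21404} = \left(-127 + 6\right) - \sqrt{\sqrt{12544 + 5929} - 21404} = -121 - \sqrt{\sqrt{18473} - 21404} = -121 - \sqrt{7 \sqrt{377} - 21404} = -121 - \sqrt{-21404 + 7 \sqrt{377}}$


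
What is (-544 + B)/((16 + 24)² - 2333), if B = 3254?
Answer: -2710/733 ≈ -3.6971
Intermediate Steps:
(-544 + B)/((16 + 24)² - 2333) = (-544 + 3254)/((16 + 24)² - 2333) = 2710/(40² - 2333) = 2710/(1600 - 2333) = 2710/(-733) = 2710*(-1/733) = -2710/733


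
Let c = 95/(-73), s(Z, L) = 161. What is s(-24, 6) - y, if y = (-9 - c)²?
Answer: 542125/5329 ≈ 101.73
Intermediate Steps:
c = -95/73 (c = 95*(-1/73) = -95/73 ≈ -1.3014)
y = 315844/5329 (y = (-9 - 1*(-95/73))² = (-9 + 95/73)² = (-562/73)² = 315844/5329 ≈ 59.269)
s(-24, 6) - y = 161 - 1*315844/5329 = 161 - 315844/5329 = 542125/5329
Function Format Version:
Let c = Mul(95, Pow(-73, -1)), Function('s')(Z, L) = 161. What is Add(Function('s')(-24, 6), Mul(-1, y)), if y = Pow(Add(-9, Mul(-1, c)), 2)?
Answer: Rational(542125, 5329) ≈ 101.73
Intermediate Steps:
c = Rational(-95, 73) (c = Mul(95, Rational(-1, 73)) = Rational(-95, 73) ≈ -1.3014)
y = Rational(315844, 5329) (y = Pow(Add(-9, Mul(-1, Rational(-95, 73))), 2) = Pow(Add(-9, Rational(95, 73)), 2) = Pow(Rational(-562, 73), 2) = Rational(315844, 5329) ≈ 59.269)
Add(Function('s')(-24, 6), Mul(-1, y)) = Add(161, Mul(-1, Rational(315844, 5329))) = Add(161, Rational(-315844, 5329)) = Rational(542125, 5329)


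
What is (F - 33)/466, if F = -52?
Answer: -85/466 ≈ -0.18240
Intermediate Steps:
(F - 33)/466 = (-52 - 33)/466 = (1/466)*(-85) = -85/466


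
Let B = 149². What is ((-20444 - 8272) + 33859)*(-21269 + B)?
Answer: 4793276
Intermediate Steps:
B = 22201
((-20444 - 8272) + 33859)*(-21269 + B) = ((-20444 - 8272) + 33859)*(-21269 + 22201) = (-28716 + 33859)*932 = 5143*932 = 4793276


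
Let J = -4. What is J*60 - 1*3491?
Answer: -3731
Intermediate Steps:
J*60 - 1*3491 = -4*60 - 1*3491 = -240 - 3491 = -3731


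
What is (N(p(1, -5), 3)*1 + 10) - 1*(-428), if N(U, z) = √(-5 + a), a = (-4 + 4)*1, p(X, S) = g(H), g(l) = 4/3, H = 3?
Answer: 438 + I*√5 ≈ 438.0 + 2.2361*I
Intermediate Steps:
g(l) = 4/3 (g(l) = 4*(⅓) = 4/3)
p(X, S) = 4/3
a = 0 (a = 0*1 = 0)
N(U, z) = I*√5 (N(U, z) = √(-5 + 0) = √(-5) = I*√5)
(N(p(1, -5), 3)*1 + 10) - 1*(-428) = ((I*√5)*1 + 10) - 1*(-428) = (I*√5 + 10) + 428 = (10 + I*√5) + 428 = 438 + I*√5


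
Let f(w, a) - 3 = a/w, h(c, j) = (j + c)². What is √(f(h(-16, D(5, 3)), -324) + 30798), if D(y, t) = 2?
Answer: 4*√94323/7 ≈ 175.50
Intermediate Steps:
h(c, j) = (c + j)²
f(w, a) = 3 + a/w
√(f(h(-16, D(5, 3)), -324) + 30798) = √((3 - 324/(-16 + 2)²) + 30798) = √((3 - 324/((-14)²)) + 30798) = √((3 - 324/196) + 30798) = √((3 - 324*1/196) + 30798) = √((3 - 81/49) + 30798) = √(66/49 + 30798) = √(1509168/49) = 4*√94323/7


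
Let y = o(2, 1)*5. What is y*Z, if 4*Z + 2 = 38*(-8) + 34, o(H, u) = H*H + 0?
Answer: -1360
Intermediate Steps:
o(H, u) = H² (o(H, u) = H² + 0 = H²)
Z = -68 (Z = -½ + (38*(-8) + 34)/4 = -½ + (-304 + 34)/4 = -½ + (¼)*(-270) = -½ - 135/2 = -68)
y = 20 (y = 2²*5 = 4*5 = 20)
y*Z = 20*(-68) = -1360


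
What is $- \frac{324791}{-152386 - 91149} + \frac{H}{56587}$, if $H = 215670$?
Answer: $\frac{70902141767}{13780915045} \approx 5.145$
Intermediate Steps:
$- \frac{324791}{-152386 - 91149} + \frac{H}{56587} = - \frac{324791}{-152386 - 91149} + \frac{215670}{56587} = - \frac{324791}{-243535} + 215670 \cdot \frac{1}{56587} = \left(-324791\right) \left(- \frac{1}{243535}\right) + \frac{215670}{56587} = \frac{324791}{243535} + \frac{215670}{56587} = \frac{70902141767}{13780915045}$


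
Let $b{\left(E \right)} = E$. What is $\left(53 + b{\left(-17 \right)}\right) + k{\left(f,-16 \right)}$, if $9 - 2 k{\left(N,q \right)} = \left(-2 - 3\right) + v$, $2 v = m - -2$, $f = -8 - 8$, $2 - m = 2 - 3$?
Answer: $\frac{167}{4} \approx 41.75$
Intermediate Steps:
$m = 3$ ($m = 2 - \left(2 - 3\right) = 2 - -1 = 2 + 1 = 3$)
$f = -16$ ($f = -8 - 8 = -16$)
$v = \frac{5}{2}$ ($v = \frac{3 - -2}{2} = \frac{3 + 2}{2} = \frac{1}{2} \cdot 5 = \frac{5}{2} \approx 2.5$)
$k{\left(N,q \right)} = \frac{23}{4}$ ($k{\left(N,q \right)} = \frac{9}{2} - \frac{\left(-2 - 3\right) + \frac{5}{2}}{2} = \frac{9}{2} - \frac{-5 + \frac{5}{2}}{2} = \frac{9}{2} - - \frac{5}{4} = \frac{9}{2} + \frac{5}{4} = \frac{23}{4}$)
$\left(53 + b{\left(-17 \right)}\right) + k{\left(f,-16 \right)} = \left(53 - 17\right) + \frac{23}{4} = 36 + \frac{23}{4} = \frac{167}{4}$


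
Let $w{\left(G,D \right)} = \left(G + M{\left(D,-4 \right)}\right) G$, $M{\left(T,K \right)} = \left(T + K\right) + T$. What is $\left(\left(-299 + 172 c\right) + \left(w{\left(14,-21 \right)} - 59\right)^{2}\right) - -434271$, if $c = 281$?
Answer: $739353$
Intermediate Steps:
$M{\left(T,K \right)} = K + 2 T$ ($M{\left(T,K \right)} = \left(K + T\right) + T = K + 2 T$)
$w{\left(G,D \right)} = G \left(-4 + G + 2 D\right)$ ($w{\left(G,D \right)} = \left(G + \left(-4 + 2 D\right)\right) G = \left(-4 + G + 2 D\right) G = G \left(-4 + G + 2 D\right)$)
$\left(\left(-299 + 172 c\right) + \left(w{\left(14,-21 \right)} - 59\right)^{2}\right) - -434271 = \left(\left(-299 + 172 \cdot 281\right) + \left(14 \left(-4 + 14 + 2 \left(-21\right)\right) - 59\right)^{2}\right) - -434271 = \left(\left(-299 + 48332\right) + \left(14 \left(-4 + 14 - 42\right) - 59\right)^{2}\right) + 434271 = \left(48033 + \left(14 \left(-32\right) - 59\right)^{2}\right) + 434271 = \left(48033 + \left(-448 - 59\right)^{2}\right) + 434271 = \left(48033 + \left(-507\right)^{2}\right) + 434271 = \left(48033 + 257049\right) + 434271 = 305082 + 434271 = 739353$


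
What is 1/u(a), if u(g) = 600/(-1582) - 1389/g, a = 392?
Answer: -44296/173757 ≈ -0.25493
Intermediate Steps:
u(g) = -300/791 - 1389/g (u(g) = 600*(-1/1582) - 1389/g = -300/791 - 1389/g)
1/u(a) = 1/(-300/791 - 1389/392) = 1/(-173757/44296) = -44296/173757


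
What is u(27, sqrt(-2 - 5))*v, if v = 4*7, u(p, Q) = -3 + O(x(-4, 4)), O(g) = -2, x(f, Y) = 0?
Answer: -140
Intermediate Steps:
u(p, Q) = -5 (u(p, Q) = -3 - 2 = -5)
v = 28
u(27, sqrt(-2 - 5))*v = -5*28 = -140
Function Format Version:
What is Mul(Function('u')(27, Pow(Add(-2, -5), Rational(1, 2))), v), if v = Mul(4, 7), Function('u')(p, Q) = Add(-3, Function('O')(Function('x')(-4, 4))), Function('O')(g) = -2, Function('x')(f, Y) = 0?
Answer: -140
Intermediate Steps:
Function('u')(p, Q) = -5 (Function('u')(p, Q) = Add(-3, -2) = -5)
v = 28
Mul(Function('u')(27, Pow(Add(-2, -5), Rational(1, 2))), v) = Mul(-5, 28) = -140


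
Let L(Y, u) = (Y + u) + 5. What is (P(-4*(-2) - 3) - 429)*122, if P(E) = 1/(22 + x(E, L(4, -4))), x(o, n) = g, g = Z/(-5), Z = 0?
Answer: -575657/11 ≈ -52332.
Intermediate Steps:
L(Y, u) = 5 + Y + u
g = 0 (g = 0/(-5) = 0*(-⅕) = 0)
x(o, n) = 0
P(E) = 1/22 (P(E) = 1/(22 + 0) = 1/22)
(P(-4*(-2) - 3) - 429)*122 = (1/22 - 429)*122 = -9437/22*122 = -575657/11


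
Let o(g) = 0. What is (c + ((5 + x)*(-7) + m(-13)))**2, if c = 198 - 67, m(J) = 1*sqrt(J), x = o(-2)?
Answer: (96 + I*sqrt(13))**2 ≈ 9203.0 + 692.27*I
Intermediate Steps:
x = 0
m(J) = sqrt(J)
c = 131
(c + ((5 + x)*(-7) + m(-13)))**2 = (131 + ((5 + 0)*(-7) + sqrt(-13)))**2 = (131 + (5*(-7) + I*sqrt(13)))**2 = (131 + (-35 + I*sqrt(13)))**2 = (96 + I*sqrt(13))**2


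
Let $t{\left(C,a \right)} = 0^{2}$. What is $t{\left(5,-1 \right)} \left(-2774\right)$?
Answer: $0$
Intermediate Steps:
$t{\left(C,a \right)} = 0$
$t{\left(5,-1 \right)} \left(-2774\right) = 0 \left(-2774\right) = 0$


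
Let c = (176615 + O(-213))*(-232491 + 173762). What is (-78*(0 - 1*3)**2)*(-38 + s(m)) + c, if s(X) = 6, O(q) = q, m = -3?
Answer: -10359890594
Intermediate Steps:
c = -10359913058 (c = (176615 - 213)*(-232491 + 173762) = 176402*(-58729) = -10359913058)
(-78*(0 - 1*3)**2)*(-38 + s(m)) + c = (-78*(0 - 1*3)**2)*(-38 + 6) - 10359913058 = -78*(0 - 3)**2*(-32) - 10359913058 = -78*(-3)**2*(-32) - 10359913058 = -78*9*(-32) - 10359913058 = -702*(-32) - 10359913058 = 22464 - 10359913058 = -10359890594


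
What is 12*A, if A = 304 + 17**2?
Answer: 7116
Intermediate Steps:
A = 593 (A = 304 + 289 = 593)
12*A = 12*593 = 7116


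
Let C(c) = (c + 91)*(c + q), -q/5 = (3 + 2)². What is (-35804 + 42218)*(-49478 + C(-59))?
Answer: -355117524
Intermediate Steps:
q = -125 (q = -5*(3 + 2)² = -5*5² = -5*25 = -125)
C(c) = (-125 + c)*(91 + c) (C(c) = (c + 91)*(c - 125) = (91 + c)*(-125 + c) = (-125 + c)*(91 + c))
(-35804 + 42218)*(-49478 + C(-59)) = (-35804 + 42218)*(-49478 + (-11375 + (-59)² - 34*(-59))) = 6414*(-49478 + (-11375 + 3481 + 2006)) = 6414*(-49478 - 5888) = 6414*(-55366) = -355117524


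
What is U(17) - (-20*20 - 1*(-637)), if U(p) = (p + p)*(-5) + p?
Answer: -390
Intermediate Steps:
U(p) = -9*p (U(p) = (2*p)*(-5) + p = -10*p + p = -9*p)
U(17) - (-20*20 - 1*(-637)) = -9*17 - (-20*20 - 1*(-637)) = -153 - (-400 + 637) = -153 - 1*237 = -153 - 237 = -390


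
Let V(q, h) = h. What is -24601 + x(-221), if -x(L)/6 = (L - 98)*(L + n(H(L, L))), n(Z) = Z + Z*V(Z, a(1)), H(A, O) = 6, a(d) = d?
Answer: -424627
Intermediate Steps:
n(Z) = 2*Z (n(Z) = Z + Z*1 = Z + Z = 2*Z)
x(L) = -6*(-98 + L)*(12 + L) (x(L) = -6*(L - 98)*(L + 2*6) = -6*(-98 + L)*(L + 12) = -6*(-98 + L)*(12 + L))
-24601 + x(-221) = -24601 + (7056 - 6*(-221)² + 516*(-221)) = -24601 + (7056 - 6*48841 - 114036) = -24601 + (7056 - 293046 - 114036) = -24601 - 400026 = -424627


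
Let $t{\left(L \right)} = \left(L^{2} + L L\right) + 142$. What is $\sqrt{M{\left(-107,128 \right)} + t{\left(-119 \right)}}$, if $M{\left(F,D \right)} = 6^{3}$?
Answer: $2 \sqrt{7170} \approx 169.35$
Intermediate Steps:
$M{\left(F,D \right)} = 216$
$t{\left(L \right)} = 142 + 2 L^{2}$ ($t{\left(L \right)} = \left(L^{2} + L^{2}\right) + 142 = 2 L^{2} + 142 = 142 + 2 L^{2}$)
$\sqrt{M{\left(-107,128 \right)} + t{\left(-119 \right)}} = \sqrt{216 + \left(142 + 2 \left(-119\right)^{2}\right)} = \sqrt{216 + \left(142 + 2 \cdot 14161\right)} = \sqrt{216 + \left(142 + 28322\right)} = \sqrt{216 + 28464} = \sqrt{28680} = 2 \sqrt{7170}$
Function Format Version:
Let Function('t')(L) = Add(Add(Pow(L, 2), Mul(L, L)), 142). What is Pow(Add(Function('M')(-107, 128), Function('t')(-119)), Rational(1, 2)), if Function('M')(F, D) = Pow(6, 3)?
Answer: Mul(2, Pow(7170, Rational(1, 2))) ≈ 169.35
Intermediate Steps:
Function('M')(F, D) = 216
Function('t')(L) = Add(142, Mul(2, Pow(L, 2))) (Function('t')(L) = Add(Add(Pow(L, 2), Pow(L, 2)), 142) = Add(Mul(2, Pow(L, 2)), 142) = Add(142, Mul(2, Pow(L, 2))))
Pow(Add(Function('M')(-107, 128), Function('t')(-119)), Rational(1, 2)) = Pow(Add(216, Add(142, Mul(2, Pow(-119, 2)))), Rational(1, 2)) = Pow(Add(216, Add(142, Mul(2, 14161))), Rational(1, 2)) = Pow(Add(216, Add(142, 28322)), Rational(1, 2)) = Pow(Add(216, 28464), Rational(1, 2)) = Pow(28680, Rational(1, 2)) = Mul(2, Pow(7170, Rational(1, 2)))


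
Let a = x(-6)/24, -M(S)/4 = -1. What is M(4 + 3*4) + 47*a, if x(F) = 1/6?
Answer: 623/144 ≈ 4.3264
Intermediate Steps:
x(F) = ⅙
M(S) = 4 (M(S) = -4*(-1) = 4)
a = 1/144 (a = (⅙)/24 = (⅙)*(1/24) = 1/144 ≈ 0.0069444)
M(4 + 3*4) + 47*a = 4 + 47*(1/144) = 4 + 47/144 = 623/144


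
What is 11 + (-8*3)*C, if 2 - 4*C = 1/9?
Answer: -1/3 ≈ -0.33333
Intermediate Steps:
C = 17/36 (C = 1/2 - 1/4/9 = 1/2 - 1/4*1/9 = 1/2 - 1/36 = 17/36 ≈ 0.47222)
11 + (-8*3)*C = 11 - 8*3*(17/36) = 11 - 24*17/36 = 11 - 34/3 = -1/3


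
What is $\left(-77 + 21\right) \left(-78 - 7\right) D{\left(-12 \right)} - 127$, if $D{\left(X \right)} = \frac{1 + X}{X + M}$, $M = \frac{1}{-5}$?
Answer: $\frac{254053}{61} \approx 4164.8$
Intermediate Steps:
$M = - \frac{1}{5} \approx -0.2$
$D{\left(X \right)} = \frac{1 + X}{- \frac{1}{5} + X}$ ($D{\left(X \right)} = \frac{1 + X}{X - \frac{1}{5}} = \frac{1 + X}{- \frac{1}{5} + X}$)
$\left(-77 + 21\right) \left(-78 - 7\right) D{\left(-12 \right)} - 127 = \left(-77 + 21\right) \left(-78 - 7\right) \frac{5 \left(1 - 12\right)}{-1 + 5 \left(-12\right)} - 127 = \left(-56\right) \left(-85\right) 5 \frac{1}{-1 - 60} \left(-11\right) - 127 = 4760 \cdot 5 \frac{1}{-61} \left(-11\right) - 127 = 4760 \cdot 5 \left(- \frac{1}{61}\right) \left(-11\right) - 127 = 4760 \cdot \frac{55}{61} - 127 = \frac{261800}{61} - 127 = \frac{254053}{61}$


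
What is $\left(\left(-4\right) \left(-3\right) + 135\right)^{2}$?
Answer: $21609$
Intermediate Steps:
$\left(\left(-4\right) \left(-3\right) + 135\right)^{2} = \left(12 + 135\right)^{2} = 147^{2} = 21609$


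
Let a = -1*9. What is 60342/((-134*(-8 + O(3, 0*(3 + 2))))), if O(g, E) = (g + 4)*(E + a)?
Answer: 30171/4757 ≈ 6.3424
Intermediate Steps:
a = -9
O(g, E) = (-9 + E)*(4 + g) (O(g, E) = (g + 4)*(E - 9) = (4 + g)*(-9 + E) = (-9 + E)*(4 + g))
60342/((-134*(-8 + O(3, 0*(3 + 2))))) = 60342/((-134*(-8 + (-36 - 9*3 + 4*(0*(3 + 2)) + (0*(3 + 2))*3)))) = 60342/((-134*(-8 + (-36 - 27 + 4*(0*5) + (0*5)*3)))) = 60342/((-134*(-8 + (-36 - 27 + 4*0 + 0*3)))) = 60342/((-134*(-8 + (-36 - 27 + 0 + 0)))) = 60342/((-134*(-8 - 63))) = 60342/((-134*(-71))) = 60342/9514 = 60342*(1/9514) = 30171/4757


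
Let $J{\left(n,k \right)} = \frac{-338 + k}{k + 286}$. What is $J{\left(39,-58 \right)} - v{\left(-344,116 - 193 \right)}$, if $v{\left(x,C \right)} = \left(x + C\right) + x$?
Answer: $\frac{14502}{19} \approx 763.26$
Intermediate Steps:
$J{\left(n,k \right)} = \frac{-338 + k}{286 + k}$
$v{\left(x,C \right)} = C + 2 x$ ($v{\left(x,C \right)} = \left(C + x\right) + x = C + 2 x$)
$J{\left(39,-58 \right)} - v{\left(-344,116 - 193 \right)} = \frac{-338 - 58}{286 - 58} - \left(\left(116 - 193\right) + 2 \left(-344\right)\right) = \frac{1}{228} \left(-396\right) - \left(\left(116 - 193\right) - 688\right) = \frac{1}{228} \left(-396\right) - \left(-77 - 688\right) = - \frac{33}{19} - -765 = - \frac{33}{19} + 765 = \frac{14502}{19}$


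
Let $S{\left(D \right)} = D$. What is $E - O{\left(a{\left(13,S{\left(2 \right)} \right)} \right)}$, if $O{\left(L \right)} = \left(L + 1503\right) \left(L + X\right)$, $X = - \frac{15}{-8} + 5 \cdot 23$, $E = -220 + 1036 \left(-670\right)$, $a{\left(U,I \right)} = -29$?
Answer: $- \frac{3295471}{4} \approx -8.2387 \cdot 10^{5}$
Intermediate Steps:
$E = -694340$ ($E = -220 - 694120 = -694340$)
$X = \frac{935}{8}$ ($X = \left(-15\right) \left(- \frac{1}{8}\right) + 115 = \frac{15}{8} + 115 = \frac{935}{8} \approx 116.88$)
$O{\left(L \right)} = \left(1503 + L\right) \left(\frac{935}{8} + L\right)$ ($O{\left(L \right)} = \left(L + 1503\right) \left(L + \frac{935}{8}\right) = \left(1503 + L\right) \left(\frac{935}{8} + L\right)$)
$E - O{\left(a{\left(13,S{\left(2 \right)} \right)} \right)} = -694340 - \left(\frac{1405305}{8} + \left(-29\right)^{2} + \frac{12959}{8} \left(-29\right)\right) = -694340 - \left(\frac{1405305}{8} + 841 - \frac{375811}{8}\right) = -694340 - \frac{518111}{4} = - \frac{3295471}{4}$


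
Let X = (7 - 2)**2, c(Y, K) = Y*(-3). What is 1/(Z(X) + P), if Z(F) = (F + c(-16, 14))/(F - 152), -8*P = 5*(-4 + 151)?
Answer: -1016/93929 ≈ -0.010817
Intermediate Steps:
P = -735/8 (P = -5*(-4 + 151)/8 = -5*147/8 = -1/8*735 = -735/8 ≈ -91.875)
c(Y, K) = -3*Y
X = 25 (X = 5**2 = 25)
Z(F) = (48 + F)/(-152 + F) (Z(F) = (F - 3*(-16))/(F - 152) = (F + 48)/(-152 + F) = (48 + F)/(-152 + F))
1/(Z(X) + P) = 1/((48 + 25)/(-152 + 25) - 735/8) = 1/(73/(-127) - 735/8) = 1/(-1/127*73 - 735/8) = 1/(-73/127 - 735/8) = 1/(-93929/1016) = -1016/93929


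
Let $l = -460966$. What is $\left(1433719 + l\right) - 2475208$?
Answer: $-1502455$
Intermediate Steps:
$\left(1433719 + l\right) - 2475208 = \left(1433719 - 460966\right) - 2475208 = 972753 - 2475208 = -1502455$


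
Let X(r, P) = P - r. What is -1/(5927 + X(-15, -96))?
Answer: -1/5846 ≈ -0.00017106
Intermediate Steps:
-1/(5927 + X(-15, -96)) = -1/(5927 + (-96 - 1*(-15))) = -1/(5927 + (-96 + 15)) = -1/(5927 - 81) = -1/5846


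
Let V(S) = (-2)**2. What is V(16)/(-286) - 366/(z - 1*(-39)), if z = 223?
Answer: -26431/18733 ≈ -1.4109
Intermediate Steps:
V(S) = 4
V(16)/(-286) - 366/(z - 1*(-39)) = 4/(-286) - 366/(223 - 1*(-39)) = 4*(-1/286) - 366/(223 + 39) = -2/143 - 366/262 = -2/143 - 366*1/262 = -2/143 - 183/131 = -26431/18733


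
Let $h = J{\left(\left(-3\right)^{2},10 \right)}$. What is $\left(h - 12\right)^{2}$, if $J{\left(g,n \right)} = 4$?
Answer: $64$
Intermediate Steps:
$h = 4$
$\left(h - 12\right)^{2} = \left(4 - 12\right)^{2} = \left(-8\right)^{2} = 64$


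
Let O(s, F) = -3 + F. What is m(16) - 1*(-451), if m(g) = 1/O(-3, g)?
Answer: 5864/13 ≈ 451.08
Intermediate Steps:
m(g) = 1/(-3 + g)
m(16) - 1*(-451) = 1/(-3 + 16) - 1*(-451) = 1/13 + 451 = 5864/13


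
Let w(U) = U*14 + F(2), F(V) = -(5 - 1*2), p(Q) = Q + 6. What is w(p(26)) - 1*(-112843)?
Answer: 113288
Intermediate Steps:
p(Q) = 6 + Q
F(V) = -3 (F(V) = -(5 - 2) = -1*3 = -3)
w(U) = -3 + 14*U (w(U) = U*14 - 3 = 14*U - 3 = -3 + 14*U)
w(p(26)) - 1*(-112843) = (-3 + 14*(6 + 26)) - 1*(-112843) = (-3 + 14*32) + 112843 = (-3 + 448) + 112843 = 445 + 112843 = 113288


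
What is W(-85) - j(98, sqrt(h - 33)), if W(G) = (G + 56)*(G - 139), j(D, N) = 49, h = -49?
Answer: 6447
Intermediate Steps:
W(G) = (-139 + G)*(56 + G) (W(G) = (56 + G)*(-139 + G) = (-139 + G)*(56 + G))
W(-85) - j(98, sqrt(h - 33)) = (-7784 + (-85)**2 - 83*(-85)) - 1*49 = (-7784 + 7225 + 7055) - 49 = 6496 - 49 = 6447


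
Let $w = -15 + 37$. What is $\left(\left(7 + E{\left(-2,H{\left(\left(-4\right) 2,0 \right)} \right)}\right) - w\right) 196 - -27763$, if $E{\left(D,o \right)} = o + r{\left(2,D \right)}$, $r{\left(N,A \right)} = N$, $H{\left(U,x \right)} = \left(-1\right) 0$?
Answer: $25215$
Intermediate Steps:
$H{\left(U,x \right)} = 0$
$E{\left(D,o \right)} = 2 + o$ ($E{\left(D,o \right)} = o + 2 = 2 + o$)
$w = 22$
$\left(\left(7 + E{\left(-2,H{\left(\left(-4\right) 2,0 \right)} \right)}\right) - w\right) 196 - -27763 = \left(\left(7 + \left(2 + 0\right)\right) - 22\right) 196 - -27763 = \left(\left(7 + 2\right) - 22\right) 196 + 27763 = \left(9 - 22\right) 196 + 27763 = \left(-13\right) 196 + 27763 = -2548 + 27763 = 25215$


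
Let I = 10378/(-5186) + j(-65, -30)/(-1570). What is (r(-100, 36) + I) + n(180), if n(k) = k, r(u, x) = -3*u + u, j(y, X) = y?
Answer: 307801123/814202 ≈ 378.04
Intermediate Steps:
r(u, x) = -2*u
I = -1595637/814202 (I = 10378/(-5186) - 65/(-1570) = 10378*(-1/5186) - 65*(-1/1570) = -5189/2593 + 13/314 = -1595637/814202 ≈ -1.9598)
(r(-100, 36) + I) + n(180) = (-2*(-100) - 1595637/814202) + 180 = (200 - 1595637/814202) + 180 = 161244763/814202 + 180 = 307801123/814202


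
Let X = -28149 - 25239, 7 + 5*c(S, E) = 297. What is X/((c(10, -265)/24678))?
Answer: -658754532/29 ≈ -2.2716e+7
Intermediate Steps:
c(S, E) = 58 (c(S, E) = -7/5 + (⅕)*297 = -7/5 + 297/5 = 58)
X = -53388
X/((c(10, -265)/24678)) = -53388/(58/24678) = -53388/(58*(1/24678)) = -53388/29/12339 = -53388*12339/29 = -658754532/29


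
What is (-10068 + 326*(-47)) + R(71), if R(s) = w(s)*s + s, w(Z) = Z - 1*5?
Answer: -20633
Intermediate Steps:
w(Z) = -5 + Z (w(Z) = Z - 5 = -5 + Z)
R(s) = s + s*(-5 + s) (R(s) = (-5 + s)*s + s = s*(-5 + s) + s = s + s*(-5 + s))
(-10068 + 326*(-47)) + R(71) = (-10068 + 326*(-47)) + 71*(-4 + 71) = (-10068 - 15322) + 71*67 = -25390 + 4757 = -20633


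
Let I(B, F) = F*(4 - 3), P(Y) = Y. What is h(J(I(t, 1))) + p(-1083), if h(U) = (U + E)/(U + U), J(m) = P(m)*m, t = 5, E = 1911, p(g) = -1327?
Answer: -371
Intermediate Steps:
I(B, F) = F (I(B, F) = F*1 = F)
J(m) = m**2 (J(m) = m*m = m**2)
h(U) = (1911 + U)/(2*U) (h(U) = (U + 1911)/(U + U) = (1911 + U)/((2*U)) = (1911 + U)*(1/(2*U)) = (1911 + U)/(2*U))
h(J(I(t, 1))) + p(-1083) = (1911 + 1**2)/(2*(1**2)) - 1327 = (1/2)*(1911 + 1)/1 - 1327 = (1/2)*1*1912 - 1327 = 956 - 1327 = -371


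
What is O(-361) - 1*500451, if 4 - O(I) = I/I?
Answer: -500448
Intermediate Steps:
O(I) = 3 (O(I) = 4 - I/I = 4 - 1*1 = 4 - 1 = 3)
O(-361) - 1*500451 = 3 - 1*500451 = 3 - 500451 = -500448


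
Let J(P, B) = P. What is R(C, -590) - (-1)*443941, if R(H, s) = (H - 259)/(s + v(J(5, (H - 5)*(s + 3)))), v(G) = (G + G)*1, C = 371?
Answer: 64371417/145 ≈ 4.4394e+5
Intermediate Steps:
v(G) = 2*G (v(G) = (2*G)*1 = 2*G)
R(H, s) = (-259 + H)/(10 + s) (R(H, s) = (H - 259)/(s + 2*5) = (-259 + H)/(s + 10) = (-259 + H)/(10 + s))
R(C, -590) - (-1)*443941 = (-259 + 371)/(10 - 590) - (-1)*443941 = 112/(-580) - 1*(-443941) = -1/580*112 + 443941 = -28/145 + 443941 = 64371417/145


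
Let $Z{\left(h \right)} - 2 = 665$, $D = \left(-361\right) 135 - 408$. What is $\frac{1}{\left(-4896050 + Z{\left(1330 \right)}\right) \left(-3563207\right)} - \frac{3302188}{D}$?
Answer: $\frac{57600933671212887971}{857214272295948183} \approx 67.195$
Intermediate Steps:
$D = -49143$ ($D = -48735 - 408 = -49143$)
$Z{\left(h \right)} = 667$ ($Z{\left(h \right)} = 2 + 665 = 667$)
$\frac{1}{\left(-4896050 + Z{\left(1330 \right)}\right) \left(-3563207\right)} - \frac{3302188}{D} = \frac{1}{\left(-4896050 + 667\right) \left(-3563207\right)} - \frac{3302188}{-49143} = \frac{1}{-4895383} \left(- \frac{1}{3563207}\right) - - \frac{3302188}{49143} = \left(- \frac{1}{4895383}\right) \left(- \frac{1}{3563207}\right) + \frac{3302188}{49143} = \frac{1}{17443262973281} + \frac{3302188}{49143} = \frac{57600933671212887971}{857214272295948183}$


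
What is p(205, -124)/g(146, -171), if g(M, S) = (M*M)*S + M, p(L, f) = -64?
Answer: 32/1822445 ≈ 1.7559e-5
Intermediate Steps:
g(M, S) = M + S*M² (g(M, S) = M²*S + M = S*M² + M = M + S*M²)
p(205, -124)/g(146, -171) = -64*1/(146*(1 + 146*(-171))) = -64*1/(146*(1 - 24966)) = -64/(146*(-24965)) = -64/(-3644890) = -64*(-1/3644890) = 32/1822445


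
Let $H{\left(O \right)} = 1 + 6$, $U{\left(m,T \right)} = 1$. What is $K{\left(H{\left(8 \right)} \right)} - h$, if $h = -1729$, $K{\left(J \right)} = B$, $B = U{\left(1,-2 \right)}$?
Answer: $1730$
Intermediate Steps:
$B = 1$
$H{\left(O \right)} = 7$
$K{\left(J \right)} = 1$
$K{\left(H{\left(8 \right)} \right)} - h = 1 - -1729 = 1 + 1729 = 1730$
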